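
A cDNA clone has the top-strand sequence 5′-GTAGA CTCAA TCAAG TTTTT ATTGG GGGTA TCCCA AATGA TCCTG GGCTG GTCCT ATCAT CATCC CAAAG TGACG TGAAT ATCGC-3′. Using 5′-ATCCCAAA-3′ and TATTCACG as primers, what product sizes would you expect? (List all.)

52 bp, 20 bp

The forward primer ATCCCAAA matches the top strand at positions 30–37, 62–69.
The reverse primer's reverse complement is CGTGAATA, matching at positions 74–81.
Each forward site pairs with the reverse site to give a product ending at position 81: sizes 52, 20 bp.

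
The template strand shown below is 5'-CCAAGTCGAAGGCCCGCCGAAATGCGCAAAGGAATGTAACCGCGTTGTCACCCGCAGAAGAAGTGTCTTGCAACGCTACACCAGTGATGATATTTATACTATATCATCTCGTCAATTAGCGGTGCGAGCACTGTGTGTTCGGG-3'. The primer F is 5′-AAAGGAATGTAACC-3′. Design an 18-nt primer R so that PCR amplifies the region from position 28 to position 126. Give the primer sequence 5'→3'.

5'-CGCACCGCTAATTGACGA-3'

The product's 3' end on the top strand is position 126.
The reverse primer anneals to the top strand over positions 109–126, i.e. to TCGTCAATTAGCGGTGCG.
Its sequence written 5'→3' is the reverse complement: CGCACCGCTAATTGACGA.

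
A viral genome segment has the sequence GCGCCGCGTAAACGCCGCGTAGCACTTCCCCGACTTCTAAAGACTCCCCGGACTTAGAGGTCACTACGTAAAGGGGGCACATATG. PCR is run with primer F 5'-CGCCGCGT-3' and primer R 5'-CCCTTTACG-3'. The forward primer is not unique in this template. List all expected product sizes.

The forward primer CGCCGCGT matches the top strand at positions 2–9, 13–20.
The reverse primer's reverse complement is CGTAAAGGG, matching at positions 67–75.
Each forward site pairs with the reverse site to give a product ending at position 75: sizes 74, 63 bp.

74 bp, 63 bp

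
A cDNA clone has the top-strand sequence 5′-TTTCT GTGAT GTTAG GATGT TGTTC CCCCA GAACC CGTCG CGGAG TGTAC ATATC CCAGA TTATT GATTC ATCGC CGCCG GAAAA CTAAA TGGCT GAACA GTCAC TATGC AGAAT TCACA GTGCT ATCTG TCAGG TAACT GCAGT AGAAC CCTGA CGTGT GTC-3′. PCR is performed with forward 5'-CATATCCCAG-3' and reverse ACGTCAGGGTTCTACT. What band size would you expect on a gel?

Scanning the template, CATATCCCAG occurs at positions 50–59; this primer anneals to the bottom strand there with its 3' end pointing downstream.
The reverse primer's reverse complement is AGTAGAACCCTGACGT, which matches the template at positions 143–158.
Amplicon spans positions 50–158: 109 bp.

109 bp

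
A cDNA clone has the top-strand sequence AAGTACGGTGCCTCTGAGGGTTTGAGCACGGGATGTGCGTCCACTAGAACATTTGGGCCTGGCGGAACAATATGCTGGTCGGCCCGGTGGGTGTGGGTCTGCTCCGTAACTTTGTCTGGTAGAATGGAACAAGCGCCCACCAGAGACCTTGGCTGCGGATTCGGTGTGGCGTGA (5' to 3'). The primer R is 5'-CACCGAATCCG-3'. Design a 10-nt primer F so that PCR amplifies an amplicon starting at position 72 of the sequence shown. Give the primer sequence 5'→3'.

5'-ATGCTGGTCG-3'

The reverse primer's reverse complement CGGATTCGGTG matches the template at positions 156–166; the product starts at position 72.
The forward primer is identical to the top strand over positions 72–81: ATGCTGGTCG.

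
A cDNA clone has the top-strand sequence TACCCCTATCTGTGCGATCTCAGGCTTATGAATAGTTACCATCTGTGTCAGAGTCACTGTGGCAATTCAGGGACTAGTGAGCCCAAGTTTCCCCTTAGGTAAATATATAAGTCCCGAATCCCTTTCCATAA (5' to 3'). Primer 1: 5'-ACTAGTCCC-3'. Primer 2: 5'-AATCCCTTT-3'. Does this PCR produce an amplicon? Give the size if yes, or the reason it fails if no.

No product — the primers' 3' ends point away from each other.

Primer 1 (ACTAGTCCC) has reverse complement GGGACTAGT, which matches the top strand at positions 70–78; primer 1 anneals to the top strand there with its 3' end pointing upstream toward position 70.
Primer 2 (AATCCCTTT) matches the top strand directly at positions 117–125; it anneals to the bottom strand with its 3' end pointing downstream toward position 125.
The 3' ends diverge (primer 1 extends toward position 1, primer 2 toward position 131), so the primers never converge on a shared product.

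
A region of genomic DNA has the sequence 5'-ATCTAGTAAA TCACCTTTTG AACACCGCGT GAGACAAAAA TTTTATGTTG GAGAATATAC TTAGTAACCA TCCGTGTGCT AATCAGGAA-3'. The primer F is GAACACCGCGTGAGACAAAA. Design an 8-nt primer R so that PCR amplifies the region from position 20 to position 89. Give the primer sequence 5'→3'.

The product's 3' end on the top strand is position 89.
The reverse primer anneals to the top strand over positions 82–89, i.e. to ATCAGGAA.
Its sequence written 5'→3' is the reverse complement: TTCCTGAT.

5'-TTCCTGAT-3'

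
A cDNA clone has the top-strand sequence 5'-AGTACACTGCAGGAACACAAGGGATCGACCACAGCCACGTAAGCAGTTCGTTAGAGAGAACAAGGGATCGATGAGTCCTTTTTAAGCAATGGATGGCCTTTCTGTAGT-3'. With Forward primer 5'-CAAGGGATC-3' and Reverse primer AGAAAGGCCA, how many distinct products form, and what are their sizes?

The forward primer CAAGGGATC matches the top strand at positions 18–26, 61–69.
The reverse primer's reverse complement is TGGCCTTTCT, matching at positions 94–103.
Each forward site pairs with the reverse site to give a product ending at position 103: sizes 86, 43 bp.

Two products: 86 bp, 43 bp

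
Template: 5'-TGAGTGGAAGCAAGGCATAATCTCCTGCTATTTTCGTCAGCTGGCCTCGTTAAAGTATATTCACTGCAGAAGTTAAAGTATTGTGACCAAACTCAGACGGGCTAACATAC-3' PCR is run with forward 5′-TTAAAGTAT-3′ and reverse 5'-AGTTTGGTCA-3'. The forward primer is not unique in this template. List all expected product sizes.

The forward primer TTAAAGTAT matches the top strand at positions 50–58, 73–81.
The reverse primer's reverse complement is TGACCAAACT, matching at positions 84–93.
Each forward site pairs with the reverse site to give a product ending at position 93: sizes 44, 21 bp.

44 bp, 21 bp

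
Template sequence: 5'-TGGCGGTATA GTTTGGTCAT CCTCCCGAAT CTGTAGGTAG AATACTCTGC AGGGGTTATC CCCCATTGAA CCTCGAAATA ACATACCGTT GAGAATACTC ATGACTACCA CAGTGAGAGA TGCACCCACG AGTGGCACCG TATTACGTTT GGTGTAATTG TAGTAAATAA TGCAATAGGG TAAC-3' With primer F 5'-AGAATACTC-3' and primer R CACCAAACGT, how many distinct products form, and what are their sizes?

The forward primer AGAATACTC matches the top strand at positions 39–47, 92–100.
The reverse primer's reverse complement is ACGTTTGGTG, matching at positions 145–154.
Each forward site pairs with the reverse site to give a product ending at position 154: sizes 116, 63 bp.

Two products: 116 bp, 63 bp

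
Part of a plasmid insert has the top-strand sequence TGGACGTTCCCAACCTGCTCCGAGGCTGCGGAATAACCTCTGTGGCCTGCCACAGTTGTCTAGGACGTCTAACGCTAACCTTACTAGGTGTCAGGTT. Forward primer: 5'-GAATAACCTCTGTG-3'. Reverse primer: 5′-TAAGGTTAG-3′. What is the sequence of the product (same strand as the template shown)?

5'-GAATAACCTCTGTGGCCTGCCACAGTTGTCTAGGACGTCTAACGCTAACCTTA-3'

The forward primer matches the template at positions 31–44.
Reverse complement of the reverse primer: CTAACCTTA. This occurs on the top strand at positions 75–83.
The product is the template from position 31 through 83 (53 bp).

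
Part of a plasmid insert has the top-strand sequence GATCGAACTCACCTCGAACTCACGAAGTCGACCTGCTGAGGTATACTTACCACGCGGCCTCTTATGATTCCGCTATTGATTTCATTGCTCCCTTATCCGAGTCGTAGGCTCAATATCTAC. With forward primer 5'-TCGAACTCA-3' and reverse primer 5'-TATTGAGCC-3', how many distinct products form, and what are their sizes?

Two products: 113 bp, 102 bp

The forward primer TCGAACTCA matches the top strand at positions 3–11, 14–22.
The reverse primer's reverse complement is GGCTCAATA, matching at positions 107–115.
Each forward site pairs with the reverse site to give a product ending at position 115: sizes 113, 102 bp.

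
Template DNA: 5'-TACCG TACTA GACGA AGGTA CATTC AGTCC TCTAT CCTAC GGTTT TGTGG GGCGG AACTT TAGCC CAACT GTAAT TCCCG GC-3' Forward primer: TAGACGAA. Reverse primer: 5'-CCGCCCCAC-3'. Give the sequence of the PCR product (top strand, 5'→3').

5'-TAGACGAAGGTACATTCAGTCCTCTATCCTACGGTTTTGTGGGGCGG-3'

The forward primer matches the template at positions 9–16.
The reverse primer's reverse complement is GTGGGGCGG, which matches the template at positions 47–55.
The product is the template from position 9 through 55 (47 bp).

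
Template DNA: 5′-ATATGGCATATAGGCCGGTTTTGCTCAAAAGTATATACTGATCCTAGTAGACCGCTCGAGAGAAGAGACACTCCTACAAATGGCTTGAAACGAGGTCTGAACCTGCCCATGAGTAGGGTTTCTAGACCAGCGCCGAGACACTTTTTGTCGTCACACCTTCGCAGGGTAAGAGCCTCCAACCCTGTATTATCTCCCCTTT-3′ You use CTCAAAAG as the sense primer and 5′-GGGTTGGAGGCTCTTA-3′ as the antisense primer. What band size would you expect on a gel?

159 bp

The forward primer matches the template at positions 24–31.
The reverse primer's reverse complement is TAAGAGCCTCCAACCC, which matches the template at positions 167–182.
The product runs from position 24 to position 182, so its length is 182 − 24 + 1 = 159 bp.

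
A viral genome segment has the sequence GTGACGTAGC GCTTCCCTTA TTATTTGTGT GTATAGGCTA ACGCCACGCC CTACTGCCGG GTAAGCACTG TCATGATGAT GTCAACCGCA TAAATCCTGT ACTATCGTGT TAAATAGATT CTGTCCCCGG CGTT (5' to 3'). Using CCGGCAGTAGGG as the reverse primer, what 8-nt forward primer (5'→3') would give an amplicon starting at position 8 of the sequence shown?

The reverse primer's reverse complement CCCTACTGCCGG matches the template at positions 49–60; the product starts at position 8.
The forward primer is identical to the top strand over positions 8–15: AGCGCTTC.

5'-AGCGCTTC-3'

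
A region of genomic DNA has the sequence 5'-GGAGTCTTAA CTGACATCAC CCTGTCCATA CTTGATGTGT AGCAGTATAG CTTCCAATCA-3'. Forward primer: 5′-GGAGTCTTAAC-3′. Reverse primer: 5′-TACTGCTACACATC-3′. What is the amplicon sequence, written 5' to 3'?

5'-GGAGTCTTAACTGACATCACCCTGTCCATACTTGATGTGTAGCAGTA-3'

The forward primer matches the template at positions 1–11.
Reverse complement of the reverse primer: GATGTGTAGCAGTA. This occurs on the top strand at positions 34–47.
The product is the template from position 1 through 47 (47 bp).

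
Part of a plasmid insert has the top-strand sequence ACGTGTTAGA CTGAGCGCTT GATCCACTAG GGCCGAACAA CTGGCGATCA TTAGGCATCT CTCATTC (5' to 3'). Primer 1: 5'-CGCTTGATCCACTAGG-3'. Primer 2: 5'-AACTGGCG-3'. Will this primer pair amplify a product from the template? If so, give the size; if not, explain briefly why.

Primer 1 (CGCTTGATCCACTAGG) matches the top strand at positions 16–31 (3' end points downstream).
Primer 2 (AACTGGCG) also matches the top strand directly, at positions 39–46 — its reverse complement CGCCAGTT is not present.
Both primers anneal to the bottom strand with 3' ends pointing the same way, so neither can prime synthesis back toward the other.

No product — both primers anneal to the same strand and extend in the same direction.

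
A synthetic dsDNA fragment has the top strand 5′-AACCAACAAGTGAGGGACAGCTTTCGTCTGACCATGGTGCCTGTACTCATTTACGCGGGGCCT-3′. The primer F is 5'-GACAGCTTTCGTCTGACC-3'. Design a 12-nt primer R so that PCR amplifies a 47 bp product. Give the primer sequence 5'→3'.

5'-GGCCCCGCGTAA-3'

The forward primer binds at positions 16–33, so a 47 bp product ends at position 16 + 47 − 1 = 62.
The reverse primer anneals to the top strand over positions 51–62, i.e. to TTACGCGGGGCC.
Its sequence written 5'→3' is the reverse complement: GGCCCCGCGTAA.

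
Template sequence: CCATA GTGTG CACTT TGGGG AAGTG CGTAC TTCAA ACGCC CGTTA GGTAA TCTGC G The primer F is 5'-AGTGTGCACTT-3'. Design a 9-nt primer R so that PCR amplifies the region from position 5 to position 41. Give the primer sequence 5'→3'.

5'-GGGCGTTTG-3'

The product's 3' end on the top strand is position 41.
The reverse primer anneals to the top strand over positions 33–41, i.e. to CAAACGCCC.
Its sequence written 5'→3' is the reverse complement: GGGCGTTTG.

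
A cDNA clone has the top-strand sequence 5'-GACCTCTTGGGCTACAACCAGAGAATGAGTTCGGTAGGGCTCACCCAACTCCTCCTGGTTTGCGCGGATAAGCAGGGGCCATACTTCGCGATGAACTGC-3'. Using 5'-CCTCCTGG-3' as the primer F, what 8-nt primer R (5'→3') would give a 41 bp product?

5'-TCGCGAAG-3'

The forward primer binds at positions 51–58, so a 41 bp product ends at position 51 + 41 − 1 = 91.
The reverse primer anneals to the top strand over positions 84–91, i.e. to CTTCGCGA.
Its sequence written 5'→3' is the reverse complement: TCGCGAAG.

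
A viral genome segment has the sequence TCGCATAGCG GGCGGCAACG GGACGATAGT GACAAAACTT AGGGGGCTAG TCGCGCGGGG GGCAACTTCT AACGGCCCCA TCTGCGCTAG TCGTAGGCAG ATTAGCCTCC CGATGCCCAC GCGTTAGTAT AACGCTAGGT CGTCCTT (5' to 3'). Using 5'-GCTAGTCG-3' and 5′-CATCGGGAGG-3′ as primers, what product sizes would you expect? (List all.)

The forward primer GCTAGTCG matches the top strand at positions 46–53, 86–93.
The reverse primer's reverse complement is CCTCCCGATG, matching at positions 106–115.
Each forward site pairs with the reverse site to give a product ending at position 115: sizes 70, 30 bp.

70 bp, 30 bp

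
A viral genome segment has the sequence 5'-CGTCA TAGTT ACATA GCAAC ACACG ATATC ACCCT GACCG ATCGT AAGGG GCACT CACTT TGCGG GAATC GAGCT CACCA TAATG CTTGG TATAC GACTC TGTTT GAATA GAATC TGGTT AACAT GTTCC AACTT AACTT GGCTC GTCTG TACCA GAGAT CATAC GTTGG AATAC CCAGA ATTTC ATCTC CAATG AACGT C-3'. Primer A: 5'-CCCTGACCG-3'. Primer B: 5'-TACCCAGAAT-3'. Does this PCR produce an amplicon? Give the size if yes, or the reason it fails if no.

No product — both primers anneal to the same strand and extend in the same direction.

Primer A (CCCTGACCG) matches the top strand at positions 32–40 (3' end points downstream).
Primer B (TACCCAGAAT) also matches the top strand directly, at positions 173–182 — its reverse complement ATTCTGGGTA is not present.
Both primers anneal to the bottom strand with 3' ends pointing the same way, so neither can prime synthesis back toward the other.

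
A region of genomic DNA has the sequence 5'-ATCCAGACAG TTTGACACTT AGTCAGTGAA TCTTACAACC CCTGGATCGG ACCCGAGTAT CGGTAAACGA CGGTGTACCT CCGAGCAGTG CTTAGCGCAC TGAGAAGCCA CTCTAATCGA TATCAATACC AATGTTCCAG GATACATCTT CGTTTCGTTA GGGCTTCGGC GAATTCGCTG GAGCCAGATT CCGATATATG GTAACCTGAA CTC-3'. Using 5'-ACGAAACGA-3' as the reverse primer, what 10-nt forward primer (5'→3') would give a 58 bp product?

5'-TGAGAAGCCA-3'

The reverse primer's reverse complement TCGTTTCGT matches the template at positions 150–158, so the product ends at position 158.
A 58 bp product then starts at position 158 − 58 + 1 = 101.
The forward primer is identical to the top strand there: TGAGAAGCCA.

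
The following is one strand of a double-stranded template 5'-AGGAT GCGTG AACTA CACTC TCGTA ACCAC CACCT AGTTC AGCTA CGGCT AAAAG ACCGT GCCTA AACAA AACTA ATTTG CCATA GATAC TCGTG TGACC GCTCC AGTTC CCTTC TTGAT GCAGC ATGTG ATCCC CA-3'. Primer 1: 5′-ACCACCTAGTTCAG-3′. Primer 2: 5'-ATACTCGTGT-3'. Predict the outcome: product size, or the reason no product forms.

No product — both primers anneal to the same strand and extend in the same direction.

Primer 1 (ACCACCTAGTTCAG) matches the top strand at positions 29–42 (3' end points downstream).
Primer 2 (ATACTCGTGT) also matches the top strand directly, at positions 87–96 — its reverse complement ACACGAGTAT is not present.
Both primers anneal to the bottom strand with 3' ends pointing the same way, so neither can prime synthesis back toward the other.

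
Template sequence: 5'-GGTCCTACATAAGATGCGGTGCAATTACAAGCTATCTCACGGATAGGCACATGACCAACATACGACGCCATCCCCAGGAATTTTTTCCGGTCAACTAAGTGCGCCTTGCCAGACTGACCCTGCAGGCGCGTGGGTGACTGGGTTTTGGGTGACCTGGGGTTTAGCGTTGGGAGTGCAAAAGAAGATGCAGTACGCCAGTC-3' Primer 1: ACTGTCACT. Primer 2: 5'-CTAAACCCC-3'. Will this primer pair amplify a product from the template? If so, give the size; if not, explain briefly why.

No product — primer 1 has no binding site in the template.

Primer 1 (ACTGTCACT) does not match the top strand, and its reverse complement AGTGACAGT does not match either.
With no annealing site for primer 1, no amplification occurs.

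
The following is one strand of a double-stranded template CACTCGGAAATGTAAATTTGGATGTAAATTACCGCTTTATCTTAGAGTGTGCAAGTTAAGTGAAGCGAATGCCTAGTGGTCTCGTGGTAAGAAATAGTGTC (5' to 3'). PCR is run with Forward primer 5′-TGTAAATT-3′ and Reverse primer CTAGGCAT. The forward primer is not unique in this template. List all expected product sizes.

The forward primer TGTAAATT matches the top strand at positions 11–18, 23–30.
The reverse primer's reverse complement is ATGCCTAG, matching at positions 69–76.
Each forward site pairs with the reverse site to give a product ending at position 76: sizes 66, 54 bp.

66 bp, 54 bp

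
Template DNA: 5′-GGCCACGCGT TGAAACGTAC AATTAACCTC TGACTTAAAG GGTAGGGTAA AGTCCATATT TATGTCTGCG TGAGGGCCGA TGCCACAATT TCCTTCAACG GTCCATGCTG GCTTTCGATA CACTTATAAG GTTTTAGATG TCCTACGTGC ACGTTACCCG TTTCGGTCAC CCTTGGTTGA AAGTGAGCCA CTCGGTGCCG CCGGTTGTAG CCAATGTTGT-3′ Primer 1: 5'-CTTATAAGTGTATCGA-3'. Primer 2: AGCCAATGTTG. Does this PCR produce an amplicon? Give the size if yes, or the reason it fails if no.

No product — the primers' 3' ends point away from each other.

Primer 1 (CTTATAAGTGTATCGA) has reverse complement TCGATACACTTATAAG, which matches the top strand at positions 115–130; primer 1 anneals to the top strand there with its 3' end pointing upstream toward position 115.
Primer 2 (AGCCAATGTTG) matches the top strand directly at positions 209–219; it anneals to the bottom strand with its 3' end pointing downstream toward position 219.
The 3' ends diverge (primer 1 extends toward position 1, primer 2 toward position 220), so the primers never converge on a shared product.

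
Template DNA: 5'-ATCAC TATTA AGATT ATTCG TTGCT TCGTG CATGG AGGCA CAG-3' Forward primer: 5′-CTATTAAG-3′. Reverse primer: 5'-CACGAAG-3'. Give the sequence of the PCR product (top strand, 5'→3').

Scanning the template, CTATTAAG occurs at positions 5–12; this primer anneals to the bottom strand there with its 3' end pointing downstream.
Taking the reverse complement of CACGAAG gives CTTCGTG, found at positions 24–30 on the template; the primer anneals here to the top strand with its 3' end pointing upstream.
The product is the template from position 5 through 30 (26 bp).

5'-CTATTAAGATTATTCGTTGCTTCGTG-3'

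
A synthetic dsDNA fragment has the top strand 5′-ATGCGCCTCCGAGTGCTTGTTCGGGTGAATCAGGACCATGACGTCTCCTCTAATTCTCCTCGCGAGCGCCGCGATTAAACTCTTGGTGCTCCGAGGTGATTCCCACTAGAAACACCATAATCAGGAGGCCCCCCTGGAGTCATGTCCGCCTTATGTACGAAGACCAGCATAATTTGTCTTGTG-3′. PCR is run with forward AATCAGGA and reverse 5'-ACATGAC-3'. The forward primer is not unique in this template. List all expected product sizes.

The forward primer AATCAGGA matches the top strand at positions 28–35, 119–126.
The reverse primer's reverse complement is GTCATGT, matching at positions 139–145.
Each forward site pairs with the reverse site to give a product ending at position 145: sizes 118, 27 bp.

118 bp, 27 bp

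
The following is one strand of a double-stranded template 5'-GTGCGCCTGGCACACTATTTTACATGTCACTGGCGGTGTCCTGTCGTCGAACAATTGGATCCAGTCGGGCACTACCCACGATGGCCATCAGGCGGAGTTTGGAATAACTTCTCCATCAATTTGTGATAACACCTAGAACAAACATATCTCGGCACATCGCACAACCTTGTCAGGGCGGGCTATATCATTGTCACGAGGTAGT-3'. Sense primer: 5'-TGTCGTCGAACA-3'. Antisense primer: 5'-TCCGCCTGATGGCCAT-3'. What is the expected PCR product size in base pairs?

Forward primer TGTCGTCGAACA is found on the top strand at positions 42–53.
Reverse complement of the reverse primer: ATGGCCATCAGGCGGA. This occurs on the top strand at positions 81–96.
Amplicon spans positions 42–96: 55 bp.

55 bp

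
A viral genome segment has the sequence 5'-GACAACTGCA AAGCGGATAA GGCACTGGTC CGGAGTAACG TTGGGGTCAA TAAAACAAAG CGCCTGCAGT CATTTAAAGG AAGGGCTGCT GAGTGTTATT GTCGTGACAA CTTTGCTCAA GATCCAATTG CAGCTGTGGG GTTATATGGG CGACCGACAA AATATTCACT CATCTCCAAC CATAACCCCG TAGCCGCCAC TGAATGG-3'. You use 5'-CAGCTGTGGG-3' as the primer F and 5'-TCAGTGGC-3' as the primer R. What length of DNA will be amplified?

Forward primer CAGCTGTGGG is found on the top strand at positions 131–140.
Reverse complement of the reverse primer: GCCACTGA. This occurs on the top strand at positions 196–203.
The product runs from position 131 to position 203, so its length is 203 − 131 + 1 = 73 bp.

73 bp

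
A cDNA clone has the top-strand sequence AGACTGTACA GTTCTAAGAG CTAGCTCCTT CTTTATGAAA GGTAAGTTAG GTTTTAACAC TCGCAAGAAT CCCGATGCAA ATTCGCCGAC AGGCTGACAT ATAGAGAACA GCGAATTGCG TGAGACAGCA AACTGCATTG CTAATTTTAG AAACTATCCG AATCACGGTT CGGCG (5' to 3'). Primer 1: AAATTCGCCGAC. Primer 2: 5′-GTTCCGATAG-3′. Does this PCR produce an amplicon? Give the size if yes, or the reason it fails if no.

Primer 2 (GTTCCGATAG) does not match the top strand, and its reverse complement CTATCGGAAC does not match either.
With no annealing site for primer 2, no amplification occurs.

No product — primer 2 has no binding site in the template.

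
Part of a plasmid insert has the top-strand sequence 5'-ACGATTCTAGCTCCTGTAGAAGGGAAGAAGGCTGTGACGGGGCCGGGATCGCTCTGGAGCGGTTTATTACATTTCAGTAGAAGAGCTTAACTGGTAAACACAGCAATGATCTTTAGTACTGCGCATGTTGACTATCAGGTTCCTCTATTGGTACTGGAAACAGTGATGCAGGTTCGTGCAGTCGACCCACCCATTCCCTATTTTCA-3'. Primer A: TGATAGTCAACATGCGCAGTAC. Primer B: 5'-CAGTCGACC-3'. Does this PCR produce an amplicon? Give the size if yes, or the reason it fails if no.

No product — the primers' 3' ends point away from each other.

Primer A (TGATAGTCAACATGCGCAGTAC) has reverse complement GTACTGCGCATGTTGACTATCA, which matches the top strand at positions 116–137; primer A anneals to the top strand there with its 3' end pointing upstream toward position 116.
Primer B (CAGTCGACC) matches the top strand directly at positions 179–187; it anneals to the bottom strand with its 3' end pointing downstream toward position 187.
The 3' ends diverge (primer A extends toward position 1, primer B toward position 206), so the primers never converge on a shared product.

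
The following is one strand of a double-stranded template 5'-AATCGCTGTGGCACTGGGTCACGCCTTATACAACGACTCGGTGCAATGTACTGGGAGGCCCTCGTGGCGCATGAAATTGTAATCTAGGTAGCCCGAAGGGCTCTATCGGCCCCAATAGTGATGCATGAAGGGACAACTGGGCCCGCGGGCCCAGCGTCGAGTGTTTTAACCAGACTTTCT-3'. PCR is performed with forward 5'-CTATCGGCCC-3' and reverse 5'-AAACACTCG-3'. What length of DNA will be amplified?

The forward primer matches the template at positions 103–112.
The reverse primer's reverse complement is CGAGTGTTT, which matches the template at positions 158–166.
Product length = (reverse-primer end) − (forward-primer start) + 1 = 166 − 103 + 1 = 64 bp.

64 bp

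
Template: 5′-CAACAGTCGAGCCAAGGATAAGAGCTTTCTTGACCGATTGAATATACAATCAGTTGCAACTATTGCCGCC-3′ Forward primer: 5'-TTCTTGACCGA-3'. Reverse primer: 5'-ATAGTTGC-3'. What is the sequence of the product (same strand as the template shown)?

Scanning the template, TTCTTGACCGA occurs at positions 27–37; this primer anneals to the bottom strand there with its 3' end pointing downstream.
The reverse primer's reverse complement is GCAACTAT, which matches the template at positions 56–63.
The product is the template from position 27 through 63 (37 bp).

5'-TTCTTGACCGATTGAATATACAATCAGTTGCAACTAT-3'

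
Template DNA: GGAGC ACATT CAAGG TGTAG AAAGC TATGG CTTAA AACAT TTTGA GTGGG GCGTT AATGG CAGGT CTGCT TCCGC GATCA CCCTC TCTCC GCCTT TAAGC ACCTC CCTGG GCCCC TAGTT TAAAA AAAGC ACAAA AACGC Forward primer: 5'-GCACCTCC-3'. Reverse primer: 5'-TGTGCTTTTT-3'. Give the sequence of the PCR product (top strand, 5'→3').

5'-GCACCTCCCTGGGCCCCTAGTTTAAAAAAAGCACA-3'

Forward primer GCACCTCC is found on the top strand at positions 99–106.
Taking the reverse complement of TGTGCTTTTT gives AAAAAGCACA, found at positions 124–133 on the template; the primer anneals here to the top strand with its 3' end pointing upstream.
The product is the template from position 99 through 133 (35 bp).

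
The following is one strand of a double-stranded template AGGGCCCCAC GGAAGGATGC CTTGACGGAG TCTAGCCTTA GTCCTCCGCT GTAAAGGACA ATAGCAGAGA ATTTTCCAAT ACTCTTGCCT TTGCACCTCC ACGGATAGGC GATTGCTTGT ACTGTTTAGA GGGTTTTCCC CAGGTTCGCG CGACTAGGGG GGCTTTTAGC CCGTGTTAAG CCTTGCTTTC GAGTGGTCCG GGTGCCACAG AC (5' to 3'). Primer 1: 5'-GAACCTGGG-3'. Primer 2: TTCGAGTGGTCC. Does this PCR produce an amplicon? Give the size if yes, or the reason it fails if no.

No product — the primers' 3' ends point away from each other.

Primer 1 (GAACCTGGG) has reverse complement CCCAGGTTC, which matches the top strand at positions 139–147; primer 1 anneals to the top strand there with its 3' end pointing upstream toward position 139.
Primer 2 (TTCGAGTGGTCC) matches the top strand directly at positions 188–199; it anneals to the bottom strand with its 3' end pointing downstream toward position 199.
The 3' ends diverge (primer 1 extends toward position 1, primer 2 toward position 212), so the primers never converge on a shared product.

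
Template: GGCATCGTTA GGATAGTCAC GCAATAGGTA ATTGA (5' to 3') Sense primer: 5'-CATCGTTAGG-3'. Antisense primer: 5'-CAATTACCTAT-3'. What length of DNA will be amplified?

Scanning the template, CATCGTTAGG occurs at positions 3–12; this primer anneals to the bottom strand there with its 3' end pointing downstream.
Taking the reverse complement of CAATTACCTAT gives ATAGGTAATTG, found at positions 24–34 on the template; the primer anneals here to the top strand with its 3' end pointing upstream.
The product runs from position 3 to position 34, so its length is 34 − 3 + 1 = 32 bp.

32 bp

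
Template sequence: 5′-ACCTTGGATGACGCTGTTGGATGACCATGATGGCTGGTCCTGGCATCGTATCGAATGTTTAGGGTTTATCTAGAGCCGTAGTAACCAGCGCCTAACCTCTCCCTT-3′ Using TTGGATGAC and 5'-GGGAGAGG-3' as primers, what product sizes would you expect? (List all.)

100 bp, 87 bp

The forward primer TTGGATGAC matches the top strand at positions 4–12, 17–25.
The reverse primer's reverse complement is CCTCTCCC, matching at positions 96–103.
Each forward site pairs with the reverse site to give a product ending at position 103: sizes 100, 87 bp.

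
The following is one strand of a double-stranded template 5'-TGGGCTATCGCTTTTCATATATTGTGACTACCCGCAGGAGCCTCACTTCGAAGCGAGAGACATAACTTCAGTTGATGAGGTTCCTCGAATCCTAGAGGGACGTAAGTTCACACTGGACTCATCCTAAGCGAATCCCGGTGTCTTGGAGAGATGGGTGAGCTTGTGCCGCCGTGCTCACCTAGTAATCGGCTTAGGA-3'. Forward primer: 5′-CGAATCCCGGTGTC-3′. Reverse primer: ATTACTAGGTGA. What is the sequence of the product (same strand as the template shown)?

The forward primer matches the template at positions 129–142.
Reverse complement of the reverse primer: TCACCTAGTAAT. This occurs on the top strand at positions 175–186.
The product is the template from position 129 through 186 (58 bp).

5'-CGAATCCCGGTGTCTTGGAGAGATGGGTGAGCTTGTGCCGCCGTGCTCACCTAGTAAT-3'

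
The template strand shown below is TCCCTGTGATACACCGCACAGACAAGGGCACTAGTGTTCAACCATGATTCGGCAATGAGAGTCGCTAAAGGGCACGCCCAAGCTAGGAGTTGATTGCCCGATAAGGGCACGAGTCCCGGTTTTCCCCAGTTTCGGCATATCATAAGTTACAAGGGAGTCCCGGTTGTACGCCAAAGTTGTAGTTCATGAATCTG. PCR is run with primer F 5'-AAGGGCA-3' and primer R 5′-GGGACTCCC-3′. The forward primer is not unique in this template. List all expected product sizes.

138 bp, 94 bp, 59 bp

The forward primer AAGGGCA matches the top strand at positions 24–30, 68–74, 103–109.
The reverse primer's reverse complement is GGGAGTCCC, matching at positions 153–161.
Each forward site pairs with the reverse site to give a product ending at position 161: sizes 138, 94, 59 bp.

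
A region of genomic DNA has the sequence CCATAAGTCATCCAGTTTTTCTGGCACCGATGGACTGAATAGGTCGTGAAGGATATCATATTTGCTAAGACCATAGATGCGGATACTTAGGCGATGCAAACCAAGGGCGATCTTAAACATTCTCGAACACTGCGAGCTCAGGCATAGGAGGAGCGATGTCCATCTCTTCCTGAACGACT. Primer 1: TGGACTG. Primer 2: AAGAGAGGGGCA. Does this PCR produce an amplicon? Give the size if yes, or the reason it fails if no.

No product — primer 2 has no binding site in the template.

Primer 2 (AAGAGAGGGGCA) does not match the top strand, and its reverse complement TGCCCCTCTCTT does not match either.
With no annealing site for primer 2, no amplification occurs.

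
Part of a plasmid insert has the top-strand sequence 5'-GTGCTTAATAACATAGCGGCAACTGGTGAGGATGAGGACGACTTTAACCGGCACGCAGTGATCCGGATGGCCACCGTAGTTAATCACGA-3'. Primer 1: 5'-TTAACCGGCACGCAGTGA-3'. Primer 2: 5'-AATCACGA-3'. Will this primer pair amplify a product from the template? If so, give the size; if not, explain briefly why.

Primer 1 (TTAACCGGCACGCAGTGA) matches the top strand at positions 44–61 (3' end points downstream).
Primer 2 (AATCACGA) also matches the top strand directly, at positions 82–89 — its reverse complement TCGTGATT is not present.
Both primers anneal to the bottom strand with 3' ends pointing the same way, so neither can prime synthesis back toward the other.

No product — both primers anneal to the same strand and extend in the same direction.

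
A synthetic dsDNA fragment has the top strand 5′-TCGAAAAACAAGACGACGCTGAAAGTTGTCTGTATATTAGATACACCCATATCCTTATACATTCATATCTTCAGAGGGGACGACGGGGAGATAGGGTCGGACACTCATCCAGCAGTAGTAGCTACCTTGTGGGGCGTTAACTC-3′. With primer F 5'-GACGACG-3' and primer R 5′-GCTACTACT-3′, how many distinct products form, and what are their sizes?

Two products: 111 bp, 44 bp

The forward primer GACGACG matches the top strand at positions 12–18, 79–85.
The reverse primer's reverse complement is AGTAGTAGC, matching at positions 114–122.
Each forward site pairs with the reverse site to give a product ending at position 122: sizes 111, 44 bp.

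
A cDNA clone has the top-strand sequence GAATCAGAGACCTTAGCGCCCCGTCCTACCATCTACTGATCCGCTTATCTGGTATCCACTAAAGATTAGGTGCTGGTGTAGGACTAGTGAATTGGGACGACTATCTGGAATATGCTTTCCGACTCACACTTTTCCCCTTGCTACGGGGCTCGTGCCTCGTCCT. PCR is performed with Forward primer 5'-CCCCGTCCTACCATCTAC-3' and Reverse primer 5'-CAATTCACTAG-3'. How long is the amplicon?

76 bp

Forward primer CCCCGTCCTACCATCTAC is found on the top strand at positions 19–36.
The reverse primer's reverse complement is CTAGTGAATTG, which matches the template at positions 84–94.
Amplicon spans positions 19–94: 76 bp.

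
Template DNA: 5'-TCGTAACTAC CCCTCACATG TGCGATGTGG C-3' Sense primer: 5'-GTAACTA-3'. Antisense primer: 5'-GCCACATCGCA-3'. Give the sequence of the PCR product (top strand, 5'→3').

5'-GTAACTACCCCTCACATGTGCGATGTGGC-3'

The forward primer matches the template at positions 3–9.
The reverse primer's reverse complement is TGCGATGTGGC, which matches the template at positions 21–31.
The product is the template from position 3 through 31 (29 bp).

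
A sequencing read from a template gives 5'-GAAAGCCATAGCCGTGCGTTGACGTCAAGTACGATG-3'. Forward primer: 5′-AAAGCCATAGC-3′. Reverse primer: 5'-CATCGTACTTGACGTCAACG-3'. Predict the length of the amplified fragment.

35 bp

The forward primer matches the template at positions 2–12.
The reverse primer's reverse complement is CGTTGACGTCAAGTACGATG, which matches the template at positions 17–36.
Amplicon spans positions 2–36: 35 bp.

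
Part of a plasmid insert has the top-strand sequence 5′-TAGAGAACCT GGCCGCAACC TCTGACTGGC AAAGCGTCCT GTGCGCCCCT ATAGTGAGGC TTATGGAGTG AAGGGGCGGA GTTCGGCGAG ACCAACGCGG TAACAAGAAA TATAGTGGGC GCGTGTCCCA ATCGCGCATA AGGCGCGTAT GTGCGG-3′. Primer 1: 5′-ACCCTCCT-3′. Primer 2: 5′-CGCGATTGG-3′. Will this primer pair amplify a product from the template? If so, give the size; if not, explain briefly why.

Primer 1 (ACCCTCCT) does not match the top strand, and its reverse complement AGGAGGGT does not match either.
With no annealing site for primer 1, no amplification occurs.

No product — primer 1 has no binding site in the template.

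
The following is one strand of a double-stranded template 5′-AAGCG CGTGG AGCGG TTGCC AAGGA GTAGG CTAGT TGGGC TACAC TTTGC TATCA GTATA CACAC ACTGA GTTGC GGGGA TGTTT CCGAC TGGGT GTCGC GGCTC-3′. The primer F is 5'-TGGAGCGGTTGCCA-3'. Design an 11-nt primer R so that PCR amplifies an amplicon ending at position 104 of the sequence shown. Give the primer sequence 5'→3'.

5'-AGCCGCGACAC-3'

The forward primer binds at positions 8–21; the product's 3' end on the top strand is position 104.
The reverse primer anneals to the top strand over positions 94–104, i.e. to GTGTCGCGGCT.
Its sequence written 5'→3' is the reverse complement: AGCCGCGACAC.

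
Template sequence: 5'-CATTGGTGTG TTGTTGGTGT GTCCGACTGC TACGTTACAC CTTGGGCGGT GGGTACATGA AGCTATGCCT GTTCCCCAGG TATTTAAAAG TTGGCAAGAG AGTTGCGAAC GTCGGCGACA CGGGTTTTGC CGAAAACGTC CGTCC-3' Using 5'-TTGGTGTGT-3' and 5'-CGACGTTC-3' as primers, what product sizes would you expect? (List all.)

112 bp, 101 bp

The forward primer TTGGTGTGT matches the top strand at positions 3–11, 14–22.
The reverse primer's reverse complement is GAACGTCG, matching at positions 107–114.
Each forward site pairs with the reverse site to give a product ending at position 114: sizes 112, 101 bp.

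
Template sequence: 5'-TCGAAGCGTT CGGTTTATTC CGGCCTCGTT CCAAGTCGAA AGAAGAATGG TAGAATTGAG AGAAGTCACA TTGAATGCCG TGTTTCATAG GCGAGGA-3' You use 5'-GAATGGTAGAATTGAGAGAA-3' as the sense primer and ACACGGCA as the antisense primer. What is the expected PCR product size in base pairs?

The forward primer matches the template at positions 45–64.
The reverse primer's reverse complement is TGCCGTGT, which matches the template at positions 76–83.
Product length = (reverse-primer end) − (forward-primer start) + 1 = 83 − 45 + 1 = 39 bp.

39 bp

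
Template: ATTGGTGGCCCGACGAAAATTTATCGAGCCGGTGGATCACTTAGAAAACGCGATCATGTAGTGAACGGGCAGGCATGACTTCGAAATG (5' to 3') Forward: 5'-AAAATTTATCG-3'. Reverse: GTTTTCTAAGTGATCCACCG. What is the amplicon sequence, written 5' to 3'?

Scanning the template, AAAATTTATCG occurs at positions 16–26; this primer anneals to the bottom strand there with its 3' end pointing downstream.
Taking the reverse complement of GTTTTCTAAGTGATCCACCG gives CGGTGGATCACTTAGAAAAC, found at positions 30–49 on the template; the primer anneals here to the top strand with its 3' end pointing upstream.
The product is the template from position 16 through 49 (34 bp).

5'-AAAATTTATCGAGCCGGTGGATCACTTAGAAAAC-3'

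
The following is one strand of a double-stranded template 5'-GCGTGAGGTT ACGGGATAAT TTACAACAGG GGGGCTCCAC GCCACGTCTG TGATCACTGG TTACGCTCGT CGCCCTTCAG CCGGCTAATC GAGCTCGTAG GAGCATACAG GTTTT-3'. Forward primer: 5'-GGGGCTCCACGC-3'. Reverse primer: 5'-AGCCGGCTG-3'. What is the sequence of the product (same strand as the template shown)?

5'-GGGGCTCCACGCCACGTCTGTGATCACTGGTTACGCTCGTCGCCCTTCAGCCGGCT-3'

The forward primer matches the template at positions 31–42.
Taking the reverse complement of AGCCGGCTG gives CAGCCGGCT, found at positions 78–86 on the template; the primer anneals here to the top strand with its 3' end pointing upstream.
The product is the template from position 31 through 86 (56 bp).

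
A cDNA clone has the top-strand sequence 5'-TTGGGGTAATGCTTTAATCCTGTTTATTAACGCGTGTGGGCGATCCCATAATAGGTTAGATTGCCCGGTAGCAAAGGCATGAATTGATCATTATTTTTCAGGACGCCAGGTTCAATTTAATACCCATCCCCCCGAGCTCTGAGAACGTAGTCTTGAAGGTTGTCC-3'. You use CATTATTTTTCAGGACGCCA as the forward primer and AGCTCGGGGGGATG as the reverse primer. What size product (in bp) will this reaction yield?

50 bp

Forward primer CATTATTTTTCAGGACGCCA is found on the top strand at positions 89–108.
The reverse primer's reverse complement is CATCCCCCCGAGCT, which matches the template at positions 125–138.
Amplicon spans positions 89–138: 50 bp.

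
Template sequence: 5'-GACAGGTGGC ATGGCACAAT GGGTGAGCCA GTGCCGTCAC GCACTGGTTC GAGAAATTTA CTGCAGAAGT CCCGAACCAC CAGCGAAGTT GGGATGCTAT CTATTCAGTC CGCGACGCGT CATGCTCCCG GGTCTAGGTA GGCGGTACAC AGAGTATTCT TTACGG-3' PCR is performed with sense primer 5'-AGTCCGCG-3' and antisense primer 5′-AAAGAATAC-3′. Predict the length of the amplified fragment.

Forward primer AGTCCGCG is found on the top strand at positions 107–114.
The reverse primer's reverse complement is GTATTCTTT, which matches the template at positions 154–162.
The product runs from position 107 to position 162, so its length is 162 − 107 + 1 = 56 bp.

56 bp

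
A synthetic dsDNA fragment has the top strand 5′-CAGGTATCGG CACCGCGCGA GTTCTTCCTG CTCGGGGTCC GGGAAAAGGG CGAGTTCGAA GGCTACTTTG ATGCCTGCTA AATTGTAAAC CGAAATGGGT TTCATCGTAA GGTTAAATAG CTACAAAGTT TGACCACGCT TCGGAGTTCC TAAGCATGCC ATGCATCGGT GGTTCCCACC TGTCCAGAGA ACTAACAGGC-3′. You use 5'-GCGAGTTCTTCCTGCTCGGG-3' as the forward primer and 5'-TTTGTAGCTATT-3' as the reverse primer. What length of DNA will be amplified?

The forward primer matches the template at positions 17–36.
Reverse complement of the reverse primer: AATAGCTACAAA. This occurs on the top strand at positions 116–127.
Amplicon spans positions 17–127: 111 bp.

111 bp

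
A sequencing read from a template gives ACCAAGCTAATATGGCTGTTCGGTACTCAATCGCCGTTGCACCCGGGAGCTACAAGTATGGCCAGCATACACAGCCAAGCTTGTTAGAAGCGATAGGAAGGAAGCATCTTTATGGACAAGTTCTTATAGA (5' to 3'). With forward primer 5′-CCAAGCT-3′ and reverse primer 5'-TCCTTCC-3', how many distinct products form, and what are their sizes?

Two products: 101 bp, 28 bp

The forward primer CCAAGCT matches the top strand at positions 2–8, 75–81.
The reverse primer's reverse complement is GGAAGGA, matching at positions 96–102.
Each forward site pairs with the reverse site to give a product ending at position 102: sizes 101, 28 bp.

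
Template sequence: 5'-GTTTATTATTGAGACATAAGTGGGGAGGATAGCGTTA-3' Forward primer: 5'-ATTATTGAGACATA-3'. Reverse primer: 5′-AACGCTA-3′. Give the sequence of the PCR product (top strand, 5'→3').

5'-ATTATTGAGACATAAGTGGGGAGGATAGCGTT-3'

The forward primer matches the template at positions 5–18.
The reverse primer's reverse complement is TAGCGTT, which matches the template at positions 30–36.
The product is the template from position 5 through 36 (32 bp).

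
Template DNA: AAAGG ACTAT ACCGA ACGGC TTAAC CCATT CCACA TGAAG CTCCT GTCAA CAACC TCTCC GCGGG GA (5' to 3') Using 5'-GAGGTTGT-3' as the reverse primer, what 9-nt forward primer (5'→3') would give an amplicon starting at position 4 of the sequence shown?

5'-GGACTATAC-3'

The reverse primer's reverse complement ACAACCTC matches the template at positions 50–57; the product starts at position 4.
The forward primer is identical to the top strand over positions 4–12: GGACTATAC.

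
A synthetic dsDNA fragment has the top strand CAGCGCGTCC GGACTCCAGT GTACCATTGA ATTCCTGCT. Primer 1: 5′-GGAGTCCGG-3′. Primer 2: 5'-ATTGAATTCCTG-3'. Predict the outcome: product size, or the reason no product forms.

No product — the primers' 3' ends point away from each other.

Primer 1 (GGAGTCCGG) has reverse complement CCGGACTCC, which matches the top strand at positions 9–17; primer 1 anneals to the top strand there with its 3' end pointing upstream toward position 9.
Primer 2 (ATTGAATTCCTG) matches the top strand directly at positions 26–37; it anneals to the bottom strand with its 3' end pointing downstream toward position 37.
The 3' ends diverge (primer 1 extends toward position 1, primer 2 toward position 39), so the primers never converge on a shared product.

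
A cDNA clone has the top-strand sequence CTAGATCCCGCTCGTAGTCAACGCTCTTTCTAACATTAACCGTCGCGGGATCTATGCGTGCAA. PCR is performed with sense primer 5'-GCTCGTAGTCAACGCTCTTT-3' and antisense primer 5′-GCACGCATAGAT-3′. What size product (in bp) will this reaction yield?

The forward primer matches the template at positions 10–29.
The reverse primer's reverse complement is ATCTATGCGTGC, which matches the template at positions 50–61.
Amplicon spans positions 10–61: 52 bp.

52 bp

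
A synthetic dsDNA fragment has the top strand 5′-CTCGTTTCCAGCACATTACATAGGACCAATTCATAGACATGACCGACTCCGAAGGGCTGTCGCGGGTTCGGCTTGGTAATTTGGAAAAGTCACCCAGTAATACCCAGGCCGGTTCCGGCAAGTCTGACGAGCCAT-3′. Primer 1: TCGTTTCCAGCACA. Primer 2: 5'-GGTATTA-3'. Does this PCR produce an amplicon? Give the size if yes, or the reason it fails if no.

Primer 1 (TCGTTTCCAGCACA) matches the top strand at positions 2–15; it acts as a forward primer.
Primer 2's reverse complement is TAATACC, matching the top strand at positions 98–104; it acts as a reverse primer.
The 3' ends face each other across positions 2–104, giving a 103 bp product.

Yes — a 103 bp product.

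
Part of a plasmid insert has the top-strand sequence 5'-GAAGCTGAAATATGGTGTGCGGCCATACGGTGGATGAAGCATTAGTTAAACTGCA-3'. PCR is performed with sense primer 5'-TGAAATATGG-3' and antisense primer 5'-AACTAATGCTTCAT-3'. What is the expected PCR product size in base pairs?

The forward primer matches the template at positions 6–15.
Reverse complement of the reverse primer: ATGAAGCATTAGTT. This occurs on the top strand at positions 34–47.
The product runs from position 6 to position 47, so its length is 47 − 6 + 1 = 42 bp.

42 bp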